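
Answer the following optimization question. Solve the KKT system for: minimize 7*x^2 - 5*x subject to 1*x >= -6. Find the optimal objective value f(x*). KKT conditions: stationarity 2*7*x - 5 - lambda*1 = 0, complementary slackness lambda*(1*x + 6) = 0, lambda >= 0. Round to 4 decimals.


Step 1: Try lambda = 0 (constraint inactive).
Stationarity: 2*7*x - 5 = 0
x* = 5/(2*7) = 5/14 = 0.3571 (rounded; the exact value 5/14 is used below)
Check constraint: 1*0.3571 = 0.3571 >= -6 -- satisfied.
Step 2: Compute optimal value.
f(x*) = 7*(5/14)^2 - 5*(5/14) = -0.8929


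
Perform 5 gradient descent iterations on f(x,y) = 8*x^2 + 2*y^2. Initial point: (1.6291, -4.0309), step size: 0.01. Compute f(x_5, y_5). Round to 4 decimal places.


Gradient descent on f(x,y) = 8*x^2 + 2*y^2.
Starting point: (1.6291, -4.0309), alpha = 0.01
Step 1: grad_x = 2*8*1.6291 = 26.0656, grad_y = 2*2*-4.0309 = -16.1236
  x_1 = 1.6291 - 0.01*26.0656 = 1.3684
  y_1 = -4.0309 - 0.01*-16.1236 = -3.8697
Step 2: grad_x = 2*8*1.3684 = 21.8951, grad_y = 2*2*-3.8697 = -15.4787
  x_2 = 1.3684 - 0.01*21.8951 = 1.1495
  y_2 = -3.8697 - 0.01*-15.4787 = -3.7149
Step 3: grad_x = 2*8*1.1495 = 18.3919, grad_y = 2*2*-3.7149 = -14.8595
  x_3 = 1.1495 - 0.01*18.3919 = 0.9656
  y_3 = -3.7149 - 0.01*-14.8595 = -3.5663
Step 4: grad_x = 2*8*0.9656 = 15.4492, grad_y = 2*2*-3.5663 = -14.2651
  x_4 = 0.9656 - 0.01*15.4492 = 0.8111
  y_4 = -3.5663 - 0.01*-14.2651 = -3.4236
Step 5: grad_x = 2*8*0.8111 = 12.9773, grad_y = 2*2*-3.4236 = -13.6945
  x_5 = 0.8111 - 0.01*12.9773 = 0.6813
  y_5 = -3.4236 - 0.01*-13.6945 = -3.2867
f(0.6813, -3.2867) = 8*0.6813^2 + 2*(-3.2867)^2 = 25.3181


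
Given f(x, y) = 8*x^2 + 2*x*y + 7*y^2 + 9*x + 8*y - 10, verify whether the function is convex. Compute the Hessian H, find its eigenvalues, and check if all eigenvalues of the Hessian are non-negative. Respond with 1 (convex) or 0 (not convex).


The Hessian of f(x,y) = 8*x^2 + 2*x*y + 7*y^2 + 9*x + 8*y - 10 is:
H = [[16, 2], [2, 14]]
Trace = 16 + 14 = 30
Determinant = 16*14 - (2)^2 = 220
Discriminant = (30)^2 - 4*220 = 20.0
Eigenvalues: lambda_1 = 12.7639, lambda_2 = 17.2361
The function is convex.

1


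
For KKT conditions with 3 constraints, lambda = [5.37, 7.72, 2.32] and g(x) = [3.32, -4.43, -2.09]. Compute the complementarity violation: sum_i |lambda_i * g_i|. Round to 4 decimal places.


KKT complementary slackness check:
lambda_1 * g_1 = 5.37 * 3.32 = 17.8284
lambda_2 * g_2 = 7.72 * -4.43 = -34.1996
lambda_3 * g_3 = 2.32 * -2.09 = -4.8488
Total violation = 17.8284 + 34.1996 + 4.8488 = 56.8768


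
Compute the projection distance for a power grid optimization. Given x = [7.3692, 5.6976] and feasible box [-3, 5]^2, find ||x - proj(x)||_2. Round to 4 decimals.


Project each component onto [-3, 5].
clip(7.3692) = 5.0, clip(5.6976) = 5.0
Projection = [5.0, 5.0]
Squared diffs: [5.6131, 0.4866]
Distance = sqrt(6.0997) = 2.4698


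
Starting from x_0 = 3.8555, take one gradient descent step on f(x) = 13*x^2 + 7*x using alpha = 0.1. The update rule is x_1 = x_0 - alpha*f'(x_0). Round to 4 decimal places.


We compute the gradient at x_0 and apply the update.
f'(x) = 26*x + 7
f'(3.8555) = 26*3.8555 + 7 = 107.243
x_1 = 3.8555 - 0.1*107.243 = -6.8688


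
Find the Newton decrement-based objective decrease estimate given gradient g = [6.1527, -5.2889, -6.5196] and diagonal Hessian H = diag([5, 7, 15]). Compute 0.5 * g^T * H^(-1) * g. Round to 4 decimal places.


Step 1: H is diagonal, so H^(-1) * g = [1.2305, -0.7556, -0.4346].
Step 2: g^T H^(-1) g = sum_i g_i^2 / H_ii
  = (6.1527)^2/5 + (-5.2889)^2/7 + (-6.5196)^2/15
  = 7.5711 + 3.9961 + 2.8337 = 14.4009
Step 3: Objective decrease = 0.5 * g^T H^(-1) g = 7.2004


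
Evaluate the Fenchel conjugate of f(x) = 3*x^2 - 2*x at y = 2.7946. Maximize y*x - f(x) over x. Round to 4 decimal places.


f*(y) = sup_x {y*x - a*x^2 - b*x} = sup_x {(y-b)*x - a*x^2}
FOC: (y - b) - 2a*x = 0 => x* = (y - b)/(2a)
x* = (2.7946 + 2)/(2*3) = 0.7991
f*(2.7946) = (y-b)^2/(4a) = (2.7946 + 2)^2/(4*3)
= 22.9882/12 = 1.9157


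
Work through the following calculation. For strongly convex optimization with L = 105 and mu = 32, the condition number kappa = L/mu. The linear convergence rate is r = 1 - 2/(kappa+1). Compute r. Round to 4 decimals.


Step 1: Compute the condition number.
kappa = L/mu = 105/32 = 3.2813
Step 2: Compute the convergence rate.
r = 1 - 2/(kappa + 1) = 1 - 2*mu/(L + mu) = (L - mu)/(L + mu) = 73/137 = 0.5328


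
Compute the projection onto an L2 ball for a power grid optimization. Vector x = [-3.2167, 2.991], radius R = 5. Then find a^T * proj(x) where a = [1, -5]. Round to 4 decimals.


Step 1: Compute ||x|| (intermediates to 6 decimals).
||x|| = sqrt((-3.2167)^2 + 2.991^2) = 4.392407
Step 2: Project.
Since ||x|| <= R, proj = x (no scaling needed).
proj(x) = [-3.2167, 2.991]
Step 3: Dot product.
a^T * proj(x) = 1*(-3.2167) - 5*2.991 = -18.1717


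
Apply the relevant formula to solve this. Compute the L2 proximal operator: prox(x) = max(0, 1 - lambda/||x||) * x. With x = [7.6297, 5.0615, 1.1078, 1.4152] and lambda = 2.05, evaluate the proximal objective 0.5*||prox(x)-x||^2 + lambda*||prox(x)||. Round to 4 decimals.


Step 1: Compute ||x||.
||x|| = 9.3307
Step 2: Compute scaling factor.
scale = max(0, 1 - 2.05/9.3307) = 0.7803
Step 3: prox(x) = [5.9534, 3.9495, 0.8644, 1.1043]
||prox(x)|| = 7.2807
Step 4: Proximal objective.
0.5*||prox-x||^2 = 2.1013
lambda*||prox|| = 14.9254
Total = 17.0266


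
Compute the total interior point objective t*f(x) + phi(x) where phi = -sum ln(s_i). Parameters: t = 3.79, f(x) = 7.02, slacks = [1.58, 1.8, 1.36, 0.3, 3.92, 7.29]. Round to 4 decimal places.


Step 1: Compute log-barrier.
ln values: [0.4574, 0.5878, 0.3075, -1.204, 1.3661, 1.9865]
phi = -(0.4574 + 0.5878 + 0.3075 - 1.204 + 1.3661 + 1.9865) = -3.5013
Step 2: Compute augmented objective.
t*f(x) = 3.79*7.02 = 26.6058
Total = 26.6058 - 3.5013 = 23.1045


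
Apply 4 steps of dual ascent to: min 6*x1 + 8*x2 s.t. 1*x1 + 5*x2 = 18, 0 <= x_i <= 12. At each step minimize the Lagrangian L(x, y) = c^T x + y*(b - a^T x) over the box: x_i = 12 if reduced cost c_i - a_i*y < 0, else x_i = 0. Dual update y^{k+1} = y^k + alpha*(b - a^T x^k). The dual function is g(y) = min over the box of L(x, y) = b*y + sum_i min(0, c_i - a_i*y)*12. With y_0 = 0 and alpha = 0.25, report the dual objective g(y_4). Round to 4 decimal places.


Dual ascent for LP: min 6*x1 + 8*x2, 1*x1 + 5*x2 = 18, 0 <= x_i <= 12
Step 1: y^k = 0.0, reduced costs: (6.0, 8.0)
  x^k = (0.0, 0.0), subgradient = b - a^T x = 18.0
  y^{k+1} = 0.0 + 0.25*18.0 = 4.5
Step 2: y^k = 4.5, reduced costs: (1.5, -14.5)
  x^k = (0.0, 12.0), subgradient = b - a^T x = -42.0
  y^{k+1} = 4.5 + 0.25*-42.0 = -6.0
Step 3: y^k = -6.0, reduced costs: (12.0, 38.0)
  x^k = (0.0, 0.0), subgradient = b - a^T x = 18.0
  y^{k+1} = -6.0 + 0.25*18.0 = -1.5
Step 4: y^k = -1.5, reduced costs: (7.5, 15.5)
  x^k = (0.0, 0.0), subgradient = b - a^T x = 18.0
  y^{k+1} = -1.5 + 0.25*18.0 = 3.0
Dual objective at y_4 = 3.0: reduced costs (3.0, -7.0), box minimizer x = (0.0, 12.0)
g(y_4) = b*y + (c1 - a1*y)*x1 + (c2 - a2*y)*x2 = 18*3.0 + 3.0*0.0 + (-7.0)*12.0 = 54.0 + 0.0 - 84.0 = -30.0


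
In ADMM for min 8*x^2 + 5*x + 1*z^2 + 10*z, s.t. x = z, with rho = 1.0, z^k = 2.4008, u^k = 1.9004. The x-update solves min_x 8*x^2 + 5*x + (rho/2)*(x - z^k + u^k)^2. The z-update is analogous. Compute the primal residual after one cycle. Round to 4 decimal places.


ADMM iteration with rho = 1.0, z^k = 2.4008, u^k = 1.9004
Step 1: x-update.
Minimize 8*x^2 + 5*x + (1.0/2)*(x - 2.4008 + 1.9004)^2
FOC: (2*8 + 1.0)*x = -5 + 1.0*(2.4008 - 1.9004)
x^{k+1} = -0.2647
Step 2: z-update.
Minimize 1*z^2 + 10*z + (1.0/2)*(-0.2647 - z + 1.9004)^2
FOC: (2*1 + 1.0)*z = -10 + 1.0*(-0.2647 + 1.9004)
z^{k+1} = -2.7881
Step 3: u-update.
u^{k+1} = 1.9004 - 0.2647 + 2.7881 = 4.4238
Step 4: Primal residual = |-0.2647 + 2.7881| = 2.5234


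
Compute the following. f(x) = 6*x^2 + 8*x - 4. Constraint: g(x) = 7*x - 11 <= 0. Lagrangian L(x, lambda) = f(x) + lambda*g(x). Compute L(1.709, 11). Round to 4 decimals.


Step 1: Evaluate f(x).
f(1.709) = 6*1.709^2 + 8*1.709 - 4 = 27.1961
Step 2: Evaluate g(x).
g(1.709) = 7*1.709 - 11 = 0.963
Step 3: Compute Lagrangian.
L = 27.1961 + 11*0.963 = 37.7891


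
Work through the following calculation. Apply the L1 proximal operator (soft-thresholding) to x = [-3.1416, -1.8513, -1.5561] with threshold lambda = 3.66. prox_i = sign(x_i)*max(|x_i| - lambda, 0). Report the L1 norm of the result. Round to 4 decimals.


Soft-thresholding with lambda = 3.66:
prox(-3.1416) = sign(-3.1416)*max(|-3.1416| - 3.66, 0) = 0.0
prox(-1.8513) = sign(-1.8513)*max(|-1.8513| - 3.66, 0) = 0.0
prox(-1.5561) = sign(-1.5561)*max(|-1.5561| - 3.66, 0) = 0.0
prox(x) = [0.0, 0.0, 0.0]
||prox(x)||_1 = 0.0 + 0.0 + 0.0 = 0.0


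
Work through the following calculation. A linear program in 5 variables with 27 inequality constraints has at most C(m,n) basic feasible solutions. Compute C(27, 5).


Each vertex corresponds to some choice of n active constraints out of m, so the number of vertices is at most C(m, n) = m! / (n!(m-n)!).
m = 27, n = 5
Numerator: 27 * 26 * 25 * 24 * 23
Denominator: 5! = 120
C(27, 5) = 80730


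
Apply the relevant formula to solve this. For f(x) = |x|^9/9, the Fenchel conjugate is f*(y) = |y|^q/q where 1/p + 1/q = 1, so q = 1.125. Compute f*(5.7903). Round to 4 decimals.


The conjugate exponent q satisfies 1/p + 1/q = 1.
p = 9, so q = 9/(9 - 1) = 1.125
|y|^q = 5.7903^1.125 = 7.2117
f*(5.7903) = 7.2117 / 1.125 = 6.4104


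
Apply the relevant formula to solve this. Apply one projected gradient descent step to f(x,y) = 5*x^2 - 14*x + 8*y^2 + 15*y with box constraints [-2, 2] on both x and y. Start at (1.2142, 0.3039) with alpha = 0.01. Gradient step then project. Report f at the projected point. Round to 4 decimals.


Step 1: Compute gradient at (1.2142, 0.3039).
grad_x = 2*5*1.2142 - 14 = -1.858
grad_y = 2*8*0.3039 + 15 = 19.8624
Step 2: Gradient step.
x_raw = 1.2142 - 0.01*-1.858 = 1.2328
y_raw = 0.3039 - 0.01*19.8624 = 0.1053
Step 3: Project onto [-2, 2].
x_proj = clip(1.2328) = 1.2328
y_proj = clip(0.1053) = 0.1053
Step 4: Evaluate f.
f(1.2328, 0.1053) = -7.9924


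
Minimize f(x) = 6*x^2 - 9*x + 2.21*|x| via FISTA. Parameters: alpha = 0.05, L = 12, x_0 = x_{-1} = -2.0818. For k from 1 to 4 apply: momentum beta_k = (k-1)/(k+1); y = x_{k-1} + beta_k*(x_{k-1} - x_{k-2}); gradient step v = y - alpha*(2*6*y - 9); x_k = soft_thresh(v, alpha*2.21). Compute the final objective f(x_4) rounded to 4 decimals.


FISTA on f(x) = 6*x^2 - 9*x + 2.21*|x|
L = 12, alpha = 0.05
Iteration 1: beta = 0.0, y = -2.0818 + 0.0*(-2.0818 + 2.0818) = -2.0818
  grad(y) = -33.9816, v = y - alpha*grad = -0.3827
  prox(v) = soft_thresh(-0.3827, 0.1105) = -0.2722
Iteration 2: beta = 0.3333, y = -0.2722 + 0.3333*(-0.2722 + 2.0818) = 0.331
  grad(y) = -5.0283, v = y - alpha*grad = 0.5824
  prox(v) = soft_thresh(0.5824, 0.1105) = 0.4719
Iteration 3: beta = 0.5, y = 0.4719 + 0.5*(0.4719 + 0.2722) = 0.8439
  grad(y) = 1.1273, v = y - alpha*grad = 0.7876
  prox(v) = soft_thresh(0.7876, 0.1105) = 0.6771
Iteration 4: beta = 0.6, y = 0.6771 + 0.6*(0.6771 - 0.4719) = 0.8002
  grad(y) = 0.6023, v = y - alpha*grad = 0.7701
  prox(v) = soft_thresh(0.7701, 0.1105) = 0.6596
f(x_4) = 6*0.6596^2 - 9*0.6596 + 2.21*|0.6596| = -1.8683


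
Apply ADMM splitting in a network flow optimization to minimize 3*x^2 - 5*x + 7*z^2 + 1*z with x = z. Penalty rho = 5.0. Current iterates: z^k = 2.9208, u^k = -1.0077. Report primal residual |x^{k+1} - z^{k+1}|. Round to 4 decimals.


ADMM iteration with rho = 5.0, z^k = 2.9208, u^k = -1.0077
Step 1: x-update.
Minimize 3*x^2 - 5*x + (5.0/2)*(x - 2.9208 - 1.0077)^2
FOC: (2*3 + 5.0)*x = 5 + 5.0*(2.9208 + 1.0077)
x^{k+1} = 2.2402
Step 2: z-update.
Minimize 7*z^2 + 1*z + (5.0/2)*(2.2402 - z - 1.0077)^2
FOC: (2*7 + 5.0)*z = -1 + 5.0*(2.2402 - 1.0077)
z^{k+1} = 0.2717
Step 3: u-update.
u^{k+1} = -1.0077 + 2.2402 - 0.2717 = 0.9608
Step 4: Primal residual = |2.2402 - 0.2717| = 1.9685


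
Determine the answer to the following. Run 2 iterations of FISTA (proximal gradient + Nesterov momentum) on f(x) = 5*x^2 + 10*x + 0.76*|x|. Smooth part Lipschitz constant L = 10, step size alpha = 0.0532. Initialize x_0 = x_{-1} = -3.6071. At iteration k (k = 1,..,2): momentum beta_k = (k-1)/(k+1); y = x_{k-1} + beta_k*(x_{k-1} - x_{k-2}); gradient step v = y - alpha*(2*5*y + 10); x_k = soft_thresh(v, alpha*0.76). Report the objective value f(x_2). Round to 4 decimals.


FISTA on f(x) = 5*x^2 + 10*x + 0.76*|x|
L = 10, alpha = 0.0532
Iteration 1: beta = 0.0, y = -3.6071 + 0.0*(-3.6071 + 3.6071) = -3.6071
  grad(y) = -26.071, v = y - alpha*grad = -2.2201
  prox(v) = soft_thresh(-2.2201, 0.0404) = -2.1797
Iteration 2: beta = 0.3333, y = -2.1797 + 0.3333*(-2.1797 + 3.6071) = -1.7039
  grad(y) = -7.0389, v = y - alpha*grad = -1.3294
  prox(v) = soft_thresh(-1.3294, 0.0404) = -1.289
f(x_2) = 5*(-1.289)^2 + 10*(-1.289) + 0.76*|-1.289| = -3.6028


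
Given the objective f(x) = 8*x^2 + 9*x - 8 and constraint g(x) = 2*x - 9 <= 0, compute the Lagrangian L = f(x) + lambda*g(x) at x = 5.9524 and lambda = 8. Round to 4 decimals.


Step 1: Evaluate f(x).
f(5.9524) = 8*5.9524^2 + 9*5.9524 - 8 = 329.0201
Step 2: Evaluate g(x).
g(5.9524) = 2*5.9524 - 9 = 2.9048
Step 3: Compute Lagrangian.
L = 329.0201 + 8*2.9048 = 352.2585


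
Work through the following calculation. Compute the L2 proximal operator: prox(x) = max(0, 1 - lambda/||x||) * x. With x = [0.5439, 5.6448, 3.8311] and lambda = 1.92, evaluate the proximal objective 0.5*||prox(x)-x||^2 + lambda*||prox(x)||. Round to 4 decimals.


Step 1: Compute ||x||.
||x|| = 6.8438
Step 2: Compute scaling factor.
scale = max(0, 1 - 1.92/6.8438) = 0.7195
Step 3: prox(x) = [0.3913, 4.0612, 2.7563]
||prox(x)|| = 4.9238
Step 4: Proximal objective.
0.5*||prox-x||^2 = 1.8432
lambda*||prox|| = 9.4537
Total = 11.2968


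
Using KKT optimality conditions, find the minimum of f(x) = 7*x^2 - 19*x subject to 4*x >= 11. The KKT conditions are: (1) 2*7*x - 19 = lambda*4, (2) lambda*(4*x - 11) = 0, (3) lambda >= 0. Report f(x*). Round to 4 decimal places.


Step 1: Try lambda = 0 (constraint inactive).
x_unc = 19/(2*7) = 1.3571
Check: 4*1.3571 = 5.4284 < 11 -- violated!
Step 2: Constraint must be active: 4*x = 11
x* = 11/4 = 2.75
lambda = (2*7*2.75 - 19)/4 = 4.875
Step 3: Compute optimal value.
f(x*) = 7*2.75^2 - 19*2.75 = 0.6875


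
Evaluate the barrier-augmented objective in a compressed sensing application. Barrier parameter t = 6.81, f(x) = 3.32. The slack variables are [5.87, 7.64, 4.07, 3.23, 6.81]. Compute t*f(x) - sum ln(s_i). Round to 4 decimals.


Step 1: Compute log-barrier.
ln values: [1.7699, 2.0334, 1.4036, 1.1725, 1.9184]
phi = -(1.7699 + 2.0334 + 1.4036 + 1.1725 + 1.9184) = -8.2978
Step 2: Compute augmented objective.
t*f(x) = 6.81*3.32 = 22.6092
Total = 22.6092 - 8.2978 = 14.3114


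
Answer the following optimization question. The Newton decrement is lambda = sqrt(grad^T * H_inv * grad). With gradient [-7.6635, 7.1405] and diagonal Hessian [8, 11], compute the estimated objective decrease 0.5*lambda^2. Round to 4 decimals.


Step 1: H is diagonal, so H^(-1) * g = [-0.9579, 0.6491].
Step 2: g^T H^(-1) g = sum_i g_i^2 / H_ii
  = (-7.6635)^2/8 + (7.1405)^2/11
  = 7.3412 + 4.6352 = 11.9763
Step 3: Objective decrease = 0.5 * g^T H^(-1) g = 5.9882


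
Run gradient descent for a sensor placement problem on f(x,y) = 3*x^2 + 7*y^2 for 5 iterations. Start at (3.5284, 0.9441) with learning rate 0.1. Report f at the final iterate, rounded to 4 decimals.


Gradient descent on f(x,y) = 3*x^2 + 7*y^2.
Starting point: (3.5284, 0.9441), alpha = 0.1
Step 1: grad_x = 2*3*3.5284 = 21.1704, grad_y = 2*7*0.9441 = 13.2174
  x_1 = 3.5284 - 0.1*21.1704 = 1.4114
  y_1 = 0.9441 - 0.1*13.2174 = -0.3776
Step 2: grad_x = 2*3*1.4114 = 8.4682, grad_y = 2*7*-0.3776 = -5.287
  x_2 = 1.4114 - 0.1*8.4682 = 0.5645
  y_2 = -0.3776 - 0.1*-5.287 = 0.1511
Step 3: grad_x = 2*3*0.5645 = 3.3873, grad_y = 2*7*0.1511 = 2.1148
  x_3 = 0.5645 - 0.1*3.3873 = 0.2258
  y_3 = 0.1511 - 0.1*2.1148 = -0.0604
Step 4: grad_x = 2*3*0.2258 = 1.3549, grad_y = 2*7*-0.0604 = -0.8459
  x_4 = 0.2258 - 0.1*1.3549 = 0.0903
  y_4 = -0.0604 - 0.1*-0.8459 = 0.0242
Step 5: grad_x = 2*3*0.0903 = 0.542, grad_y = 2*7*0.0242 = 0.3384
  x_5 = 0.0903 - 0.1*0.542 = 0.0361
  y_5 = 0.0242 - 0.1*0.3384 = -0.0097
f(0.0361, -0.0097) = 3*0.0361^2 + 7*(-0.0097)^2 = 0.0046


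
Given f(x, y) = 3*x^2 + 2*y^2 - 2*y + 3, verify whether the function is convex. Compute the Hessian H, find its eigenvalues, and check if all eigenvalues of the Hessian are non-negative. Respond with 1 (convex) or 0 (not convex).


The Hessian of f(x,y) = 3*x^2 + 2*y^2 - 2*y + 3 is:
H = [[6, 0], [0, 4]]
Trace = 6 + 4 = 10
Determinant = 6*4 - (0)^2 = 24
Discriminant = (10)^2 - 4*24 = 4.0
Eigenvalues: lambda_1 = 4.0, lambda_2 = 6.0
The function is convex.

1


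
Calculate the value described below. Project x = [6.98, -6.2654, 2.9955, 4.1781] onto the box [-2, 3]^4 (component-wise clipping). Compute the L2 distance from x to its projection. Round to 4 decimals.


Project each component onto [-2, 3].
clip(6.98) = 3.0, clip(-6.2654) = -2.0, clip(2.9955) = 2.9955, clip(4.1781) = 3.0
Projection = [3.0, -2.0, 2.9955, 3.0]
Squared diffs: [15.8404, 18.1936, 0.0, 1.3879]
Distance = sqrt(35.4219) = 5.9516


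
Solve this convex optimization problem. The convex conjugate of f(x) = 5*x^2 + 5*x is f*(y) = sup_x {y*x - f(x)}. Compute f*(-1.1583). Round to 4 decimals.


f*(y) = sup_x {y*x - a*x^2 - b*x} = sup_x {(y-b)*x - a*x^2}
FOC: (y - b) - 2a*x = 0 => x* = (y - b)/(2a)
x* = (-1.1583 - 5)/(2*5) = -0.6158
f*(-1.1583) = (y-b)^2/(4a) = (-1.1583 - 5)^2/(4*5)
= 37.9247/20 = 1.8962


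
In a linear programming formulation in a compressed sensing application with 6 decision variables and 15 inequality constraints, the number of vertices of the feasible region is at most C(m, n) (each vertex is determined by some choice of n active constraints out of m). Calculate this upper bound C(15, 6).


Each vertex corresponds to some choice of n active constraints out of m, so the number of vertices is at most C(m, n) = m! / (n!(m-n)!).
m = 15, n = 6
Numerator: 15 * 14 * 13 * 12 * 11 * 10
Denominator: 6! = 720
C(15, 6) = 5005


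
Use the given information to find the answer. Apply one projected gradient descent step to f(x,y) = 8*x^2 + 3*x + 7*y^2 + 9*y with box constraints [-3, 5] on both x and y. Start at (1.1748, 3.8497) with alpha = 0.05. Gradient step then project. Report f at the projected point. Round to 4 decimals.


Step 1: Compute gradient at (1.1748, 3.8497).
grad_x = 2*8*1.1748 + 3 = 21.7968
grad_y = 2*7*3.8497 + 9 = 62.8958
Step 2: Gradient step.
x_raw = 1.1748 - 0.05*21.7968 = 0.085
y_raw = 3.8497 - 0.05*62.8958 = 0.7049
Step 3: Project onto [-3, 5].
x_proj = clip(0.085) = 0.085
y_proj = clip(0.7049) = 0.7049
Step 4: Evaluate f.
f(0.085, 0.7049) = 10.1351


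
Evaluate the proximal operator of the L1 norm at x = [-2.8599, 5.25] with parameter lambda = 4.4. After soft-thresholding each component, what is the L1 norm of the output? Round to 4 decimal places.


Soft-thresholding with lambda = 4.4:
prox(-2.8599) = sign(-2.8599)*max(|-2.8599| - 4.4, 0) = 0.0
prox(5.25) = sign(5.25)*max(|5.25| - 4.4, 0) = 0.85
prox(x) = [0.0, 0.85]
||prox(x)||_1 = 0.0 + 0.85 = 0.85


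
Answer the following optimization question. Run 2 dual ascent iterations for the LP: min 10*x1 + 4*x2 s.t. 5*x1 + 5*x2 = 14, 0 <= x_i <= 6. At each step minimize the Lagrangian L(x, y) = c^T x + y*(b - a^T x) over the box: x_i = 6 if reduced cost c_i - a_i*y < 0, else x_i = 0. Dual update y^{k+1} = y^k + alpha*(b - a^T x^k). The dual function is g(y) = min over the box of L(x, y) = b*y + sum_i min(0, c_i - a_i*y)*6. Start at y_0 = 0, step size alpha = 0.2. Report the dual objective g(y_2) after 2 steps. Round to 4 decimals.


Dual ascent for LP: min 10*x1 + 4*x2, 5*x1 + 5*x2 = 14, 0 <= x_i <= 6
Step 1: y^k = 0.0, reduced costs: (10.0, 4.0)
  x^k = (0.0, 0.0), subgradient = b - a^T x = 14.0
  y^{k+1} = 0.0 + 0.2*14.0 = 2.8
Step 2: y^k = 2.8, reduced costs: (-4.0, -10.0)
  x^k = (6.0, 6.0), subgradient = b - a^T x = -46.0
  y^{k+1} = 2.8 + 0.2*-46.0 = -6.4
Dual objective at y_2 = -6.4: reduced costs (42.0, 36.0), box minimizer x = (0.0, 0.0)
g(y_2) = b*y + (c1 - a1*y)*x1 + (c2 - a2*y)*x2 = 14*(-6.4) + 42.0*0.0 + 36.0*0.0 = -89.6 + 0.0 + 0.0 = -89.6


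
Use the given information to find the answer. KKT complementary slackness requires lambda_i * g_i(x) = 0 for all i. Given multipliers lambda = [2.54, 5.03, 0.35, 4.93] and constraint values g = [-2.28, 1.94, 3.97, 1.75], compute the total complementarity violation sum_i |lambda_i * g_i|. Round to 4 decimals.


KKT complementary slackness check:
lambda_1 * g_1 = 2.54 * -2.28 = -5.7912
lambda_2 * g_2 = 5.03 * 1.94 = 9.7582
lambda_3 * g_3 = 0.35 * 3.97 = 1.3895
lambda_4 * g_4 = 4.93 * 1.75 = 8.6275
Total violation = 5.7912 + 9.7582 + 1.3895 + 8.6275 = 25.5664


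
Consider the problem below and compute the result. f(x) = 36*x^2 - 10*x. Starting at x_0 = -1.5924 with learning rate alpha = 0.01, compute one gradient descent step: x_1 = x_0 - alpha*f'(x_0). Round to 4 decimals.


We compute the gradient at x_0 and apply the update.
f'(x) = 72*x - 10
f'(-1.5924) = 72*-1.5924 - 10 = -124.6528
x_1 = -1.5924 - 0.01*-124.6528 = -0.3459


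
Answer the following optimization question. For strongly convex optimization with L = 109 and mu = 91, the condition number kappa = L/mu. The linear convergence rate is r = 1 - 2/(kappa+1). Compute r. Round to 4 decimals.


Step 1: Compute the condition number.
kappa = L/mu = 109/91 = 1.1978
Step 2: Compute the convergence rate.
r = 1 - 2/(kappa + 1) = 1 - 2*mu/(L + mu) = (L - mu)/(L + mu) = 18/200 = 0.09


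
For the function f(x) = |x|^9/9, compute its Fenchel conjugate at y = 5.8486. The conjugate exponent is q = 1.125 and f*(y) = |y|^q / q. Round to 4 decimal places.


The conjugate exponent q satisfies 1/p + 1/q = 1.
p = 9, so q = 9/(9 - 1) = 1.125
|y|^q = 5.8486^1.125 = 7.2935
f*(5.8486) = 7.2935 / 1.125 = 6.4831


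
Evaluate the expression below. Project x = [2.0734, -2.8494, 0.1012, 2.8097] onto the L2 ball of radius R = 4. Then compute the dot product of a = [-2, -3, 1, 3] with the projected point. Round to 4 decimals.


Step 1: Compute ||x|| (intermediates to 6 decimals).
||x|| = sqrt(2.0734^2 + (-2.8494)^2 + 0.1012^2 + 2.8097^2) = 4.508073
Step 2: Project.
Since ||x|| > R, scale = R/||x|| = 4/4.508073 = 0.887297, proj(x) = scale * x
proj(x) = [1.839722, -2.528264, 0.089794, 2.493038]
Step 3: Dot product.
a^T * proj(x) = -2*1.839722 - 3*(-2.528264) + 1*0.089794 + 3*2.493038 = 11.4743


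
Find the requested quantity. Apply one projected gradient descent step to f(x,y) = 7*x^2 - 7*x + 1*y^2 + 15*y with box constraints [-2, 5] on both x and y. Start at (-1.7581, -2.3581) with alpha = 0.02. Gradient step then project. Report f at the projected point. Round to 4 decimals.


Step 1: Compute gradient at (-1.7581, -2.3581).
grad_x = 2*7*-1.7581 - 7 = -31.6134
grad_y = 2*1*-2.3581 + 15 = 10.2838
Step 2: Gradient step.
x_raw = -1.7581 - 0.02*-31.6134 = -1.1258
y_raw = -2.3581 - 0.02*10.2838 = -2.5638
Step 3: Project onto [-2, 5].
x_proj = clip(-1.1258) = -1.1258
y_proj = clip(-2.5638) = -2.0
Step 4: Evaluate f.
f(-1.1258, -2.0) = -9.2467


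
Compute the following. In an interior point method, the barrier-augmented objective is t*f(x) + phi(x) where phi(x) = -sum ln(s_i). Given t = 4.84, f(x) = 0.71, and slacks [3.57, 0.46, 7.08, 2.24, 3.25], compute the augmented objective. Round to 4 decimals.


Step 1: Compute log-barrier.
ln values: [1.2726, -0.7765, 1.9573, 0.8065, 1.1787]
phi = -(1.2726 - 0.7765 + 1.9573 + 0.8065 + 1.1787) = -4.4384
Step 2: Compute augmented objective.
t*f(x) = 4.84*0.71 = 3.4364
Total = 3.4364 - 4.4384 = -1.002


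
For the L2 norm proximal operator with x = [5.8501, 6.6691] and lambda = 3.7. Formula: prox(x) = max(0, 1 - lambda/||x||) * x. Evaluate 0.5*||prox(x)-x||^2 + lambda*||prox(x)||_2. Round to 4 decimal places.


Step 1: Compute ||x||.
||x|| = 8.8713
Step 2: Compute scaling factor.
scale = max(0, 1 - 3.7/8.8713) = 0.5829
Step 3: prox(x) = [3.4102, 3.8876]
||prox(x)|| = 5.1713
Step 4: Proximal objective.
0.5*||prox-x||^2 = 6.845
lambda*||prox|| = 19.1338
Total = 25.9789


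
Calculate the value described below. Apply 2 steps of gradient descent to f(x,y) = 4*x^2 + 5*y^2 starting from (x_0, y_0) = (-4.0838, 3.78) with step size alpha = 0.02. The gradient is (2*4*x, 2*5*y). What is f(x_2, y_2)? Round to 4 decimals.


Gradient descent on f(x,y) = 4*x^2 + 5*y^2.
Starting point: (-4.0838, 3.78), alpha = 0.02
Step 1: grad_x = 2*4*-4.0838 = -32.6704, grad_y = 2*5*3.78 = 37.8
  x_1 = -4.0838 - 0.02*-32.6704 = -3.4304
  y_1 = 3.78 - 0.02*37.8 = 3.024
Step 2: grad_x = 2*4*-3.4304 = -27.4431, grad_y = 2*5*3.024 = 30.24
  x_2 = -3.4304 - 0.02*-27.4431 = -2.8815
  y_2 = 3.024 - 0.02*30.24 = 2.4192
f(-2.8815, 2.4192) = 4*(-2.8815)^2 + 5*2.4192^2 = 62.4755


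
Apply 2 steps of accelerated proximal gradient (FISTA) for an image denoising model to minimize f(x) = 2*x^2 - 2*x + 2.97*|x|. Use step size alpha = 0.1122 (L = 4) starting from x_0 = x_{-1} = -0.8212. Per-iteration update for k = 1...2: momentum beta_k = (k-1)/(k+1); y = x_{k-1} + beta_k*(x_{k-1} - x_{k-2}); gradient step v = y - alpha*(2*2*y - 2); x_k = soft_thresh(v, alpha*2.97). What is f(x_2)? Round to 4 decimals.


FISTA on f(x) = 2*x^2 - 2*x + 2.97*|x|
L = 4, alpha = 0.1122
Iteration 1: beta = 0.0, y = -0.8212 + 0.0*(-0.8212 + 0.8212) = -0.8212
  grad(y) = -5.2848, v = y - alpha*grad = -0.2282
  prox(v) = soft_thresh(-0.2282, 0.3332) = 0.0
Iteration 2: beta = 0.3333, y = 0.0 + 0.3333*(0.0 + 0.8212) = 0.2737
  grad(y) = -0.9051, v = y - alpha*grad = 0.3753
  prox(v) = soft_thresh(0.3753, 0.3332) = 0.042
f(x_2) = 2*0.042^2 - 2*0.042 + 2.97*|0.042| = 0.0443


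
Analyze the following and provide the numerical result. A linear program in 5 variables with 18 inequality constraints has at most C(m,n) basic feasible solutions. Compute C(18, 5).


Each vertex corresponds to some choice of n active constraints out of m, so the number of vertices is at most C(m, n) = m! / (n!(m-n)!).
m = 18, n = 5
Numerator: 18 * 17 * 16 * 15 * 14
Denominator: 5! = 120
C(18, 5) = 8568


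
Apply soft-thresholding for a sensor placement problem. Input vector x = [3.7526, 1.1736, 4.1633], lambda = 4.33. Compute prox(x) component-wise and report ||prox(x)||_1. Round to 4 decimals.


Soft-thresholding with lambda = 4.33:
prox(3.7526) = sign(3.7526)*max(|3.7526| - 4.33, 0) = 0.0
prox(1.1736) = sign(1.1736)*max(|1.1736| - 4.33, 0) = 0.0
prox(4.1633) = sign(4.1633)*max(|4.1633| - 4.33, 0) = 0.0
prox(x) = [0.0, 0.0, 0.0]
||prox(x)||_1 = 0.0 + 0.0 + 0.0 = 0.0


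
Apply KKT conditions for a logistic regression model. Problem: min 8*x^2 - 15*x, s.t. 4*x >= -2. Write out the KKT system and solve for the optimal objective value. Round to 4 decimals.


Step 1: Try lambda = 0 (constraint inactive).
Stationarity: 2*8*x - 15 = 0
x* = 15/(2*8) = 0.9375
Check constraint: 4*0.9375 = 3.75 >= -2 -- satisfied.
Step 2: Compute optimal value.
f(x*) = 8*0.9375^2 - 15*0.9375 = -7.0313


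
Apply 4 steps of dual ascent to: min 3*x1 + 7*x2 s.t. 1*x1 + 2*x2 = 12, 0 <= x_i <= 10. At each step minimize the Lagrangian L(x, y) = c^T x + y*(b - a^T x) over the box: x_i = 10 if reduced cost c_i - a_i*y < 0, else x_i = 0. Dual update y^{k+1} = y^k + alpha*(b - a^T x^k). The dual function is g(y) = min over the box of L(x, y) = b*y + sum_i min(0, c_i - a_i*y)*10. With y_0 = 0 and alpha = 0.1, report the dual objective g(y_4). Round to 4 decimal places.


Dual ascent for LP: min 3*x1 + 7*x2, 1*x1 + 2*x2 = 12, 0 <= x_i <= 10
Step 1: y^k = 0.0, reduced costs: (3.0, 7.0)
  x^k = (0.0, 0.0), subgradient = b - a^T x = 12.0
  y^{k+1} = 0.0 + 0.1*12.0 = 1.2
Step 2: y^k = 1.2, reduced costs: (1.8, 4.6)
  x^k = (0.0, 0.0), subgradient = b - a^T x = 12.0
  y^{k+1} = 1.2 + 0.1*12.0 = 2.4
Step 3: y^k = 2.4, reduced costs: (0.6, 2.2)
  x^k = (0.0, 0.0), subgradient = b - a^T x = 12.0
  y^{k+1} = 2.4 + 0.1*12.0 = 3.6
Step 4: y^k = 3.6, reduced costs: (-0.6, -0.2)
  x^k = (10.0, 10.0), subgradient = b - a^T x = -18.0
  y^{k+1} = 3.6 + 0.1*-18.0 = 1.8
Dual objective at y_4 = 1.8: reduced costs (1.2, 3.4), box minimizer x = (0.0, 0.0)
g(y_4) = b*y + (c1 - a1*y)*x1 + (c2 - a2*y)*x2 = 12*1.8 + 1.2*0.0 + 3.4*0.0 = 21.6 + 0.0 + 0.0 = 21.6


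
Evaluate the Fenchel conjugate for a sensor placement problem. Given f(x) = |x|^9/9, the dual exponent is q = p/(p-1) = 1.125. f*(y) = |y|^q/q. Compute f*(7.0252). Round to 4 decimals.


The conjugate exponent q satisfies 1/p + 1/q = 1.
p = 9, so q = 9/(9 - 1) = 1.125
|y|^q = 7.0252^1.125 = 8.9638
f*(7.0252) = 8.9638 / 1.125 = 7.9678


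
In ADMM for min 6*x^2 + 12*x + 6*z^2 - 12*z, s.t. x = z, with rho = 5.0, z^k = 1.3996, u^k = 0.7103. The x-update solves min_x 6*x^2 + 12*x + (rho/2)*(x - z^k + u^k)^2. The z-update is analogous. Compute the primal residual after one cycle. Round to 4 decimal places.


ADMM iteration with rho = 5.0, z^k = 1.3996, u^k = 0.7103
Step 1: x-update.
Minimize 6*x^2 + 12*x + (5.0/2)*(x - 1.3996 + 0.7103)^2
FOC: (2*6 + 5.0)*x = -12 + 5.0*(1.3996 - 0.7103)
x^{k+1} = -0.5031
Step 2: z-update.
Minimize 6*z^2 - 12*z + (5.0/2)*(-0.5031 - z + 0.7103)^2
FOC: (2*6 + 5.0)*z = 12 + 5.0*(-0.5031 + 0.7103)
z^{k+1} = 0.7668
Step 3: u-update.
u^{k+1} = 0.7103 - 0.5031 - 0.7668 = -0.5597
Step 4: Primal residual = |-0.5031 - 0.7668| = 1.27


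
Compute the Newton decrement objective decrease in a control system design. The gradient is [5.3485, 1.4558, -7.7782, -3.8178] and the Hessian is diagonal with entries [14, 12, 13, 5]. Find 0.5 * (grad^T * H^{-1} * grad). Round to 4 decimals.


Step 1: H is diagonal, so H^(-1) * g = [0.382, 0.1213, -0.5983, -0.7636].
Step 2: g^T H^(-1) g = sum_i g_i^2 / H_ii
  = (5.3485)^2/14 + (1.4558)^2/12 + (-7.7782)^2/13 + (-3.8178)^2/5
  = 2.0433 + 0.1766 + 4.6539 + 2.9151 = 9.7889
Step 3: Objective decrease = 0.5 * g^T H^(-1) g = 4.8945


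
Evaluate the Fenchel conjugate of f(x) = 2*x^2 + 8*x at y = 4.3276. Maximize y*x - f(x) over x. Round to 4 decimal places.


f*(y) = sup_x {y*x - a*x^2 - b*x} = sup_x {(y-b)*x - a*x^2}
FOC: (y - b) - 2a*x = 0 => x* = (y - b)/(2a)
x* = (4.3276 - 8)/(2*2) = -0.9181
f*(4.3276) = (y-b)^2/(4a) = (4.3276 - 8)^2/(4*2)
= 13.4865/8 = 1.6858


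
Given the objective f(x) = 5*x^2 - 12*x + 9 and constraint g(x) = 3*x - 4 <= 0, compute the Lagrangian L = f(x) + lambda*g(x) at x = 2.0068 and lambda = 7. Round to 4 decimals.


Step 1: Evaluate f(x).
f(2.0068) = 5*2.0068^2 - 12*2.0068 + 9 = 5.0546
Step 2: Evaluate g(x).
g(2.0068) = 3*2.0068 - 4 = 2.0204
Step 3: Compute Lagrangian.
L = 5.0546 + 7*2.0204 = 19.1974


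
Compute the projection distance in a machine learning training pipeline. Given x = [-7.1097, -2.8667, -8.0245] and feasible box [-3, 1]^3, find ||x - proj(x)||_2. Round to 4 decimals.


Project each component onto [-3, 1].
clip(-7.1097) = -3.0, clip(-2.8667) = -2.8667, clip(-8.0245) = -3.0
Projection = [-3.0, -2.8667, -3.0]
Squared diffs: [16.8896, 0.0, 25.2456]
Distance = sqrt(42.1352) = 6.4912


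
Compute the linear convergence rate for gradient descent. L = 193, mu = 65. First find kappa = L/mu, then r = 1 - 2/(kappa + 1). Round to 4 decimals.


Step 1: Compute the condition number.
kappa = L/mu = 193/65 = 2.9692
Step 2: Compute the convergence rate.
r = 1 - 2/(kappa + 1) = 1 - 2*mu/(L + mu) = (L - mu)/(L + mu) = 128/258 = 0.4961


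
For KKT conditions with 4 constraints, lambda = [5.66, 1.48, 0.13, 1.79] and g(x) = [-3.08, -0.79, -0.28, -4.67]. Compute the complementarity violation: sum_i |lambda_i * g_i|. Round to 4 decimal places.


KKT complementary slackness check:
lambda_1 * g_1 = 5.66 * -3.08 = -17.4328
lambda_2 * g_2 = 1.48 * -0.79 = -1.1692
lambda_3 * g_3 = 0.13 * -0.28 = -0.0364
lambda_4 * g_4 = 1.79 * -4.67 = -8.3593
Total violation = 17.4328 + 1.1692 + 0.0364 + 8.3593 = 26.9977


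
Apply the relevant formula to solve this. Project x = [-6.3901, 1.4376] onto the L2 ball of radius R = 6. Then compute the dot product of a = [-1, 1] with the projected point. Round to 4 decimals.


Step 1: Compute ||x|| (intermediates to 6 decimals).
||x|| = sqrt((-6.3901)^2 + 1.4376^2) = 6.549815
Step 2: Project.
Since ||x|| > R, scale = R/||x|| = 6/6.549815 = 0.916056, proj(x) = scale * x
proj(x) = [-5.853689, 1.316922]
Step 3: Dot product.
a^T * proj(x) = -1*(-5.853689) + 1*1.316922 = 7.1706


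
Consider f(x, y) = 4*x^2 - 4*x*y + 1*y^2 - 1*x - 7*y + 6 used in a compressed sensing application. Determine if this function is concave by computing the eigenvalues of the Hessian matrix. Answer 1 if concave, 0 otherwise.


The Hessian of f(x,y) = 4*x^2 - 4*x*y + 1*y^2 - 1*x - 7*y + 6 is:
H = [[8, -4], [-4, 2]]
Trace = 8 + 2 = 10
Determinant = 8*2 - (-4)^2 = 0
Discriminant = (10)^2 - 4*0 = 100.0
Eigenvalues: lambda_1 = 0.0, lambda_2 = 10.0
The function is not concave.

0


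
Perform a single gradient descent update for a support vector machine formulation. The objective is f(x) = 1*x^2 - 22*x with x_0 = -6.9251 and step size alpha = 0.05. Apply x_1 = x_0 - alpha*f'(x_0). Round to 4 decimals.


We compute the gradient at x_0 and apply the update.
f'(x) = 2*x - 22
f'(-6.9251) = 2*-6.9251 - 22 = -35.8502
x_1 = -6.9251 - 0.05*-35.8502 = -5.1326


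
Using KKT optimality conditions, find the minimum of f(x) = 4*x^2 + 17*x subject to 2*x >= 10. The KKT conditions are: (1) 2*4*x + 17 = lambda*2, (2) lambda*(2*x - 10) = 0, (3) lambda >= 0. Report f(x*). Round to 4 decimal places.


Step 1: Try lambda = 0 (constraint inactive).
x_unc = -17/(2*4) = -2.125
Check: 2*-2.125 = -4.25 < 10 -- violated!
Step 2: Constraint must be active: 2*x = 10
x* = 10/2 = 5.0
lambda = (2*4*5.0 + 17)/2 = 28.5
Step 3: Compute optimal value.
f(x*) = 4*5.0^2 + 17*5.0 = 185.0


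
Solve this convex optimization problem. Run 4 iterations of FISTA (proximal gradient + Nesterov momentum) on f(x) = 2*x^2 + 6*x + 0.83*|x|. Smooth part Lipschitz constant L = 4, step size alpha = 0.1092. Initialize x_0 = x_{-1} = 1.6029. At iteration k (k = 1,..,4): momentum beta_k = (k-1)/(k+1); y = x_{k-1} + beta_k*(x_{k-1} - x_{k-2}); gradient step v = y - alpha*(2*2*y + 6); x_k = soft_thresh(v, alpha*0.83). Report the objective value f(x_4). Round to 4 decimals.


FISTA on f(x) = 2*x^2 + 6*x + 0.83*|x|
L = 4, alpha = 0.1092
Iteration 1: beta = 0.0, y = 1.6029 + 0.0*(1.6029 - 1.6029) = 1.6029
  grad(y) = 12.4116, v = y - alpha*grad = 0.2476
  prox(v) = soft_thresh(0.2476, 0.0906) = 0.1569
Iteration 2: beta = 0.3333, y = 0.1569 + 0.3333*(0.1569 - 1.6029) = -0.3251
  grad(y) = 4.6997, v = y - alpha*grad = -0.8383
  prox(v) = soft_thresh(-0.8383, 0.0906) = -0.7476
Iteration 3: beta = 0.5, y = -0.7476 + 0.5*(-0.7476 - 0.1569) = -1.1999
  grad(y) = 1.2003, v = y - alpha*grad = -1.331
  prox(v) = soft_thresh(-1.331, 0.0906) = -1.2404
Iteration 4: beta = 0.6, y = -1.2404 + 0.6*(-1.2404 + 0.7476) = -1.536
  grad(y) = -0.144, v = y - alpha*grad = -1.5203
  prox(v) = soft_thresh(-1.5203, 0.0906) = -1.4296
f(x_4) = 2*(-1.4296)^2 + 6*(-1.4296) + 0.83*|-1.4296| = -3.3035


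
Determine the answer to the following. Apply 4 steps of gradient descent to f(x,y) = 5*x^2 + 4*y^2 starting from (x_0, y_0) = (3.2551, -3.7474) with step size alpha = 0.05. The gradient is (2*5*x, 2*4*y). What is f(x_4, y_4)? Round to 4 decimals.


Gradient descent on f(x,y) = 5*x^2 + 4*y^2.
Starting point: (3.2551, -3.7474), alpha = 0.05
Step 1: grad_x = 2*5*3.2551 = 32.551, grad_y = 2*4*-3.7474 = -29.9792
  x_1 = 3.2551 - 0.05*32.551 = 1.6276
  y_1 = -3.7474 - 0.05*-29.9792 = -2.2484
Step 2: grad_x = 2*5*1.6276 = 16.2755, grad_y = 2*4*-2.2484 = -17.9875
  x_2 = 1.6276 - 0.05*16.2755 = 0.8138
  y_2 = -2.2484 - 0.05*-17.9875 = -1.3491
Step 3: grad_x = 2*5*0.8138 = 8.1378, grad_y = 2*4*-1.3491 = -10.7925
  x_3 = 0.8138 - 0.05*8.1378 = 0.4069
  y_3 = -1.3491 - 0.05*-10.7925 = -0.8094
Step 4: grad_x = 2*5*0.4069 = 4.0689, grad_y = 2*4*-0.8094 = -6.4755
  x_4 = 0.4069 - 0.05*4.0689 = 0.2034
  y_4 = -0.8094 - 0.05*-6.4755 = -0.4857
f(0.2034, -0.4857) = 5*0.2034^2 + 4*(-0.4857)^2 = 1.1504


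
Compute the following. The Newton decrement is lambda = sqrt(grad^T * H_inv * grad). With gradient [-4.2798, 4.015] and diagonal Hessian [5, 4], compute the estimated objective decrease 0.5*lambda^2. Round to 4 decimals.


Step 1: H is diagonal, so H^(-1) * g = [-0.856, 1.0038].
Step 2: g^T H^(-1) g = sum_i g_i^2 / H_ii
  = (-4.2798)^2/5 + (4.015)^2/4
  = 3.6633 + 4.0301 = 7.6934
Step 3: Objective decrease = 0.5 * g^T H^(-1) g = 3.8467


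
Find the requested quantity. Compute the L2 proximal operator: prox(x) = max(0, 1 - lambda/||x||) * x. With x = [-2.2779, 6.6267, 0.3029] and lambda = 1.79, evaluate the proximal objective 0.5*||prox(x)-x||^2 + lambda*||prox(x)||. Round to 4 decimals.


Step 1: Compute ||x||.
||x|| = 7.0138
Step 2: Compute scaling factor.
scale = max(0, 1 - 1.79/7.0138) = 0.7448
Step 3: prox(x) = [-1.6966, 4.9355, 0.2256]
||prox(x)|| = 5.2238
Step 4: Proximal objective.
0.5*||prox-x||^2 = 1.6021
lambda*||prox|| = 9.3506
Total = 10.9527


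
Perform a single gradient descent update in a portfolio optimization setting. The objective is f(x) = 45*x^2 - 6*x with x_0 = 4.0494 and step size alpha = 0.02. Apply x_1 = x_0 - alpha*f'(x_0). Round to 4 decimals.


We compute the gradient at x_0 and apply the update.
f'(x) = 90*x - 6
f'(4.0494) = 90*4.0494 - 6 = 358.446
x_1 = 4.0494 - 0.02*358.446 = -3.1195


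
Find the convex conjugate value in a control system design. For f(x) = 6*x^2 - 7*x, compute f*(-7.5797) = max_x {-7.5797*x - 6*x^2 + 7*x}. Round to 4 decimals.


f*(y) = sup_x {y*x - a*x^2 - b*x} = sup_x {(y-b)*x - a*x^2}
FOC: (y - b) - 2a*x = 0 => x* = (y - b)/(2a)
x* = (-7.5797 + 7)/(2*6) = -0.0483
f*(-7.5797) = (y-b)^2/(4a) = (-7.5797 + 7)^2/(4*6)
= 0.3361/24 = 0.014


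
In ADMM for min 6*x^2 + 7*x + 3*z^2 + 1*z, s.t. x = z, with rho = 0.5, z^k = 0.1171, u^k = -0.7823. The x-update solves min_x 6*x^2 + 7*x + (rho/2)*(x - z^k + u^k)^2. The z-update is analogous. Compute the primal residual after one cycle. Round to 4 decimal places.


ADMM iteration with rho = 0.5, z^k = 0.1171, u^k = -0.7823
Step 1: x-update.
Minimize 6*x^2 + 7*x + (0.5/2)*(x - 0.1171 - 0.7823)^2
FOC: (2*6 + 0.5)*x = -7 + 0.5*(0.1171 + 0.7823)
x^{k+1} = -0.524
Step 2: z-update.
Minimize 3*z^2 + 1*z + (0.5/2)*(-0.524 - z - 0.7823)^2
FOC: (2*3 + 0.5)*z = -1 + 0.5*(-0.524 - 0.7823)
z^{k+1} = -0.2543
Step 3: u-update.
u^{k+1} = -0.7823 - 0.524 + 0.2543 = -1.052
Step 4: Primal residual = |-0.524 + 0.2543| = 0.2697


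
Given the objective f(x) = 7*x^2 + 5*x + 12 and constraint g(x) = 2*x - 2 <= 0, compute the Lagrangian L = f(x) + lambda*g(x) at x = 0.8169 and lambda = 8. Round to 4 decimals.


Step 1: Evaluate f(x).
f(0.8169) = 7*0.8169^2 + 5*0.8169 + 12 = 20.7558
Step 2: Evaluate g(x).
g(0.8169) = 2*0.8169 - 2 = -0.3662
Step 3: Compute Lagrangian.
L = 20.7558 + 8*-0.3662 = 17.8262


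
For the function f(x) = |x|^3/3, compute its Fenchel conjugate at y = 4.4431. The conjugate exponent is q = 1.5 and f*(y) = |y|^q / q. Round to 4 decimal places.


The conjugate exponent q satisfies 1/p + 1/q = 1.
p = 3, so q = 3/(3 - 1) = 1.5
|y|^q = 4.4431^1.5 = 9.3655
f*(4.4431) = 9.3655 / 1.5 = 6.2436


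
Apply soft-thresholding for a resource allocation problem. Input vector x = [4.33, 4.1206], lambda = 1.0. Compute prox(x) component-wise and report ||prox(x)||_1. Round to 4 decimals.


Soft-thresholding with lambda = 1.0:
prox(4.33) = sign(4.33)*max(|4.33| - 1.0, 0) = 3.33
prox(4.1206) = sign(4.1206)*max(|4.1206| - 1.0, 0) = 3.1206
prox(x) = [3.33, 3.1206]
||prox(x)||_1 = 3.33 + 3.1206 = 6.4506


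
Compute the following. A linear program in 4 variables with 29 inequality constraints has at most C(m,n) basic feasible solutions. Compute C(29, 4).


Each vertex corresponds to some choice of n active constraints out of m, so the number of vertices is at most C(m, n) = m! / (n!(m-n)!).
m = 29, n = 4
Numerator: 29 * 28 * 27 * 26
Denominator: 4! = 24
C(29, 4) = 23751
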